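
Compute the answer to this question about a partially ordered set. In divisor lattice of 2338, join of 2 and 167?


In a divisor lattice, join = lcm (least common multiple).
gcd(2,167) = 1
lcm(2,167) = 2*167/gcd = 334/1 = 334


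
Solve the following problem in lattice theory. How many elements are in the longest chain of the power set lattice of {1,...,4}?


A chain is a totally ordered subset; we count the number of elements in a maximum chain.
Compute, for each element x, the size of the longest chain ending at x:
  {}: 1
  {1}: 2
  {2}: 2
  {3}: 2
  {4}: 2
  {1,2}: 3
  ...
A maximum chain: {} < {1} < {1,2} < {1,2,3} < {1,2,3,4}
Number of elements in the longest chain: 5


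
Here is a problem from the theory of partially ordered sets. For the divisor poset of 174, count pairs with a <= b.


The order relation is {(a,b) : a <= b}, reflexive so it includes (a,a).
Examples: (1,1), (1,174), (1,2), (1,29), (1,3), ...
Total ordered pairs: 27


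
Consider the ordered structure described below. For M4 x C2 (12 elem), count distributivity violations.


Distributive law: a ^ (b v c) = (a ^ b) v (a ^ c).
Check all 12^3 = 1728 ordered triples (a,b,c).
  e.g. a=(a1,0), b=(a2,0), c=(a3,0): lhs=(a1,0) != rhs=(0,0)
  e.g. a=(a1,0), b=(a2,0), c=(a3,1): lhs=(a1,0) != rhs=(0,0)
Total violating triples: 192


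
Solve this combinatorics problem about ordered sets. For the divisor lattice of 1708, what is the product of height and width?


Height = length of longest chain minus 1; width = size of largest antichain.
A maximum chain: 1 | 61 | 427 | 854 | 1708  (height 4).
A maximum antichain: {4, 14, 122, 427}  (width 4).
Product = 4 * 4 = 16


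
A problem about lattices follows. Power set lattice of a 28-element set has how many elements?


Power set = 2^n.
2^28 = 268435456


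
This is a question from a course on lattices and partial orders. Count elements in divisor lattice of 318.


Divisors of 318: [1, 2, 3, 6, 53, 106, 159, 318]
Count: 8


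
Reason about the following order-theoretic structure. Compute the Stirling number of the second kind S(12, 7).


S(n,k) = k*S(n-1,k) + S(n-1,k-1).
S(11,7) = 63987, S(11,6) = 179487
S(12,7) = 7*63987 + 179487 = 447909 + 179487
S(12,7) = 627396


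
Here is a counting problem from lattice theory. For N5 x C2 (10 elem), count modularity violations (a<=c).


Modular law: if a <= c then a v (b ^ c) = (a v b) ^ c.
Check all triples (a,b,c) with a <= c among 10 elements.
  e.g. a=(a,0), b=(c,0), c=(b,0): lhs=(a,0) != rhs=(b,0)
  e.g. a=(a,0), b=(c,1), c=(b,0): lhs=(a,0) != rhs=(b,0)
Total violating triples: 6


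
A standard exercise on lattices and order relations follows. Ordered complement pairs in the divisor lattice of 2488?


Complement pair (a,b): a meet b = bottom, a join b = top.
Here: gcd(a,b)=1 and lcm(a,b)=2488, i.e. a*b=2488 with a,b coprime.
Pairs found: (1,2488), (8,311), (311,8), (2488,1)
Total ordered pairs: 4


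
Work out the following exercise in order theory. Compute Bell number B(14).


B(n) = number of set partitions of an n-element set.
B(n) satisfies the recurrence: B(n+1) = sum_k C(n,k)*B(k).
B(14) = 190899322


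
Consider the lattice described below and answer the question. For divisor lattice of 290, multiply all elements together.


Divisors of 290: [1, 2, 5, 10, 29, 58, 145, 290]
Product = n^(d(n)/2) = 290^(8/2)
Product = 7072810000


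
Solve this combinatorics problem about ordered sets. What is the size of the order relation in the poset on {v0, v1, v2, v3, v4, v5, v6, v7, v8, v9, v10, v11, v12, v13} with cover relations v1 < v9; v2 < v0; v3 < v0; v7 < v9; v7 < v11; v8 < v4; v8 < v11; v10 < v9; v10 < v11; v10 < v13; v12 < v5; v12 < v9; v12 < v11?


The order relation is {(a,b) : a <= b}, reflexive so it includes (a,a).
Examples: (v0,v0), (v1,v1), (v1,v9), (v10,v10), (v10,v11), ...
Total ordered pairs: 27


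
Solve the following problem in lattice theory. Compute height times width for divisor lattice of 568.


Height = length of longest chain minus 1; width = size of largest antichain.
A maximum chain: 1 | 71 | 142 | 284 | 568  (height 4).
A maximum antichain: {2, 71}  (width 2).
Product = 4 * 2 = 8


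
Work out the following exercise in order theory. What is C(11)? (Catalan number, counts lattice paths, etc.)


C(n) = C(2n, n) / (n+1).
C(22, 11) = 705432
C(11) = 705432 / 12 = 58786


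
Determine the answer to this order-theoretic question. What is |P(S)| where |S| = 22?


Power set = 2^n.
2^22 = 4194304


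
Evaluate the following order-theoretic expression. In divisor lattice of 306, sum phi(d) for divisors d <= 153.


Divisors of 306 up to 153: [1, 2, 3, 6, 9, 17, 18, 34, 51, 102, 153]
phi values: [1, 1, 2, 2, 6, 16, 6, 16, 32, 32, 96]
Sum = 210


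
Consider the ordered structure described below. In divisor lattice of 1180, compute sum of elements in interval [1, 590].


Interval [1,590] in divisors of 1180: [1, 2, 5, 10, 59, 118, 295, 590]
Sum = 1080


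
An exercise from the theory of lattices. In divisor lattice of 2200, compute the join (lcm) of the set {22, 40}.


In a divisor lattice, join = lcm (least common multiple).
Compute lcm iteratively: start with first element, then lcm(current, next).
Elements: [22, 40]
lcm(22,40) = 440
Final lcm = 440


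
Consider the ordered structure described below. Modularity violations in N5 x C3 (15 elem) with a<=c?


Modular law: if a <= c then a v (b ^ c) = (a v b) ^ c.
Check all triples (a,b,c) with a <= c among 15 elements.
  e.g. a=(a,0), b=(c,0), c=(b,0): lhs=(a,0) != rhs=(b,0)
  e.g. a=(a,0), b=(c,1), c=(b,0): lhs=(a,0) != rhs=(b,0)
Total violating triples: 18


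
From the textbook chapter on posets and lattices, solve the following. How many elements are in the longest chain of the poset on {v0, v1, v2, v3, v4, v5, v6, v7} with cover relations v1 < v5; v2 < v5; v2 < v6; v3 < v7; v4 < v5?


A chain is a totally ordered subset; we count the number of elements in a maximum chain.
Compute, for each element x, the size of the longest chain ending at x:
  v0: 1
  v1: 1
  v2: 1
  v3: 1
  v4: 1
  v6: 2
  ...
A maximum chain: v1 < v5
Number of elements in the longest chain: 2


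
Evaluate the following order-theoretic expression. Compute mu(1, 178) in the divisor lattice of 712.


In a divisor lattice, mu(a,b) = mu(b/a) where mu is the classical Mobius function.
b/a = 178/1 = 178
Prime factorization of 178: primes [2, 89]
178 is squarefree with 2 prime factor(s), so mu(178) = (-1)^2 = 1


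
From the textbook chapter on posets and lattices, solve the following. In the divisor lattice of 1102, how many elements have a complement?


An element a is complemented if some b has a meet b = bottom, a join b = top.
a is complemented iff gcd(a, n/a)=1, i.e. a is a unitary divisor of 1102.
Complemented elements: 1, 2, 19, 29, 38, 58, ... (2 more)
Count: 8


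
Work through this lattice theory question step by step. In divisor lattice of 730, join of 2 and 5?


In a divisor lattice, join = lcm (least common multiple).
gcd(2,5) = 1
lcm(2,5) = 2*5/gcd = 10/1 = 10


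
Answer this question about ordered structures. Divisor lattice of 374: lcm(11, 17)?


Join=lcm.
gcd(11,17)=1
lcm=187


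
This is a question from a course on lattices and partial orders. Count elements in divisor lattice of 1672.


Divisors of 1672: [1, 2, 4, 8, 11, 19, 22, 38, 44, 76, 88, 152, 209, 418, 836, 1672]
Count: 16


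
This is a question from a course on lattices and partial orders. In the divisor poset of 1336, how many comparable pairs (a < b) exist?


A comparable pair {a,b} has a < b or b < a in the order.
Count unordered pairs where one element is strictly below the other.
Examples: {1,2}, {1,4}, {1,8}, {1,167}, ...
Total comparable pairs: 22


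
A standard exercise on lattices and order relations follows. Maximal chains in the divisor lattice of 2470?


A maximal chain goes from the minimum element to a maximal element via cover relations.
Counting all min-to-max paths in the cover graph.
Total maximal chains: 24


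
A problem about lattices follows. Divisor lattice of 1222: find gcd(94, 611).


In a divisor lattice, meet = gcd (greatest common divisor).
By Euclidean algorithm or factoring: gcd(94,611) = 47


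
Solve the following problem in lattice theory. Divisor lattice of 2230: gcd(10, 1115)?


Meet=gcd.
gcd(10,1115)=5


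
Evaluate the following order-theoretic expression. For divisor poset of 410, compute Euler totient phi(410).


phi(n) = n * prod_{p|n} (1 - 1/p).
Prime divisors of 410: [2, 5, 41]
phi(410) = 410 * (1 - 1/2) * (1 - 1/5) * (1 - 1/41)
phi(410) = 160


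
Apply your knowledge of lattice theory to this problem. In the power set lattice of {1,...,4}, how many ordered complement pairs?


Complement pair (a,b): a meet b = bottom, a join b = top.
Here: A intersect B = {} and A union B = {1,...,4}.
Pairs found: ({},{1,2,3,4}), ({1},{2,3,4}), ({2},{1,3,4}), ({3},{1,2,4}), ... (12 more)
Total ordered pairs: 16


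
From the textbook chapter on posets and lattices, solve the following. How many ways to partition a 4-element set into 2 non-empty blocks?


S(n,k) = k*S(n-1,k) + S(n-1,k-1).
S(3,2) = 3, S(3,1) = 1
S(4,2) = 2*3 + 1 = 6 + 1
S(4,2) = 7


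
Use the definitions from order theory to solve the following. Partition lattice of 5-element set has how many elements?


B(n) = number of set partitions of an n-element set.
B(n) satisfies the recurrence: B(n+1) = sum_k C(n,k)*B(k).
B(5) = 52


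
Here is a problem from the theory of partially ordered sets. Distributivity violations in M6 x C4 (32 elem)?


Distributive law: a ^ (b v c) = (a ^ b) v (a ^ c).
Check all 32^3 = 32768 ordered triples (a,b,c).
  e.g. a=(a1,0), b=(a2,0), c=(a3,0): lhs=(a1,0) != rhs=(0,0)
  e.g. a=(a1,0), b=(a2,0), c=(a3,1): lhs=(a1,0) != rhs=(0,0)
Total violating triples: 7680


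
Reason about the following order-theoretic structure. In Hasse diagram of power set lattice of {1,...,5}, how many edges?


A cover relation a -< b holds when a < b with no c strictly between.
Cover relations:
  {} -< {1}
  {} -< {2}
  {} -< {3}
  {} -< {4}
  {} -< {5}
  {1} -< {1,2}
  {1} -< {1,3}
  {1} -< {1,4}
  ...72 more
Total: 80


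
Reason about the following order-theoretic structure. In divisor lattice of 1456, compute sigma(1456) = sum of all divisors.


sigma(n) = sum of divisors.
Divisors of 1456: [1, 2, 4, 7, 8, 13, 14, 16, 26, 28, 52, 56, 91, 104, 112, 182, 208, 364, 728, 1456]
Sum = 3472


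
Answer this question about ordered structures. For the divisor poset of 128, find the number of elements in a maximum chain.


A chain is a totally ordered subset; we count the number of elements in a maximum chain.
Compute, for each element x, the size of the longest chain ending at x:
  1: 1
  2: 2
  4: 3
  8: 4
  16: 5
  32: 6
  ...
A maximum chain: 1 < 2 < 4 < 8 < 16 < 32 < 64 < 128
Number of elements in the longest chain: 8


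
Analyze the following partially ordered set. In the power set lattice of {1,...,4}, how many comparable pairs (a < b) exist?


A comparable pair {a,b} has a < b or b < a in the order.
Count unordered pairs where one element is strictly below the other.
Examples: {{},{1}}, {{},{2}}, {{},{3}}, {{},{4}}, ...
Total comparable pairs: 65


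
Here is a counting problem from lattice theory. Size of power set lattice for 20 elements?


Power set = 2^n.
2^20 = 1048576


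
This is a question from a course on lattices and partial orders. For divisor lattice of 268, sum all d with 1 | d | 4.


Interval [1,4] in divisors of 268: [1, 2, 4]
Sum = 7


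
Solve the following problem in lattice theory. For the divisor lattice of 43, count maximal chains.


A maximal chain goes from the minimum element to a maximal element via cover relations.
Counting all min-to-max paths in the cover graph.
Total maximal chains: 1


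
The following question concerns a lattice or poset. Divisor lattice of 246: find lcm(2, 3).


In a divisor lattice, join = lcm (least common multiple).
gcd(2,3) = 1
lcm(2,3) = 2*3/gcd = 6/1 = 6


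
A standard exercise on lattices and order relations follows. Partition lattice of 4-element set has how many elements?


B(n) = number of set partitions of an n-element set.
B(n) satisfies the recurrence: B(n+1) = sum_k C(n,k)*B(k).
B(4) = 15


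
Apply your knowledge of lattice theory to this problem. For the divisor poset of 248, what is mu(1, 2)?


In a divisor lattice, mu(a,b) = mu(b/a) where mu is the classical Mobius function.
b/a = 2/1 = 2
Prime factorization of 2: primes [2]
2 is squarefree with 1 prime factor(s), so mu(2) = (-1)^1 = -1


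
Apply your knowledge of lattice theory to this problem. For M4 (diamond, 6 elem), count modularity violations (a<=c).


Modular law: if a <= c then a v (b ^ c) = (a v b) ^ c.
Check all triples (a,b,c) with a <= c among 6 elements.
This lattice is modular (diamonds M_m and their chain-products are modular).
Total violating triples: 0


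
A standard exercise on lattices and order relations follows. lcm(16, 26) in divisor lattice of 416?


Join=lcm.
gcd(16,26)=2
lcm=208


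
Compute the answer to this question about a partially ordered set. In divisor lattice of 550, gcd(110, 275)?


Meet=gcd.
gcd(110,275)=55


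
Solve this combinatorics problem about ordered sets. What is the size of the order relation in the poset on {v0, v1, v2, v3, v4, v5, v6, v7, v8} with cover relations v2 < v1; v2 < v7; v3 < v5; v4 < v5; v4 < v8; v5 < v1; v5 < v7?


The order relation is {(a,b) : a <= b}, reflexive so it includes (a,a).
Examples: (v0,v0), (v1,v1), (v2,v1), (v2,v2), (v2,v7), ...
Total ordered pairs: 20


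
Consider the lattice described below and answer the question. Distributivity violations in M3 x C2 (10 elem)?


Distributive law: a ^ (b v c) = (a ^ b) v (a ^ c).
Check all 10^3 = 1000 ordered triples (a,b,c).
  e.g. a=(a1,0), b=(a2,0), c=(a3,0): lhs=(a1,0) != rhs=(0,0)
  e.g. a=(a1,0), b=(a2,0), c=(a3,1): lhs=(a1,0) != rhs=(0,0)
Total violating triples: 48


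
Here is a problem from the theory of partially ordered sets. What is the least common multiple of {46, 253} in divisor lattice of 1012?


In a divisor lattice, join = lcm (least common multiple).
Compute lcm iteratively: start with first element, then lcm(current, next).
Elements: [46, 253]
lcm(46,253) = 506
Final lcm = 506


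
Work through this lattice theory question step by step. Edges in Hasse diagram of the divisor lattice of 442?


A cover relation a -< b holds when a < b with no c strictly between.
Cover relations:
  1 -< 2
  1 -< 13
  1 -< 17
  2 -< 26
  2 -< 34
  13 -< 26
  13 -< 221
  17 -< 34
  ...4 more
Total: 12


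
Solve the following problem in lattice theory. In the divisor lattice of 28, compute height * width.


Height = length of longest chain minus 1; width = size of largest antichain.
A maximum chain: 1 | 7 | 14 | 28  (height 3).
A maximum antichain: {2, 7}  (width 2).
Product = 3 * 2 = 6


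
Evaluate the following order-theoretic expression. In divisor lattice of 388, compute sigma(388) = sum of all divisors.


sigma(n) = sum of divisors.
Divisors of 388: [1, 2, 4, 97, 194, 388]
Sum = 686


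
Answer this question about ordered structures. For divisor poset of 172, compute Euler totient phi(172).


phi(n) = n * prod_{p|n} (1 - 1/p).
Prime divisors of 172: [2, 43]
phi(172) = 172 * (1 - 1/2) * (1 - 1/43)
phi(172) = 84


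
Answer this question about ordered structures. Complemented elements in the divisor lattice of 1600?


An element a is complemented if some b has a meet b = bottom, a join b = top.
a is complemented iff gcd(a, n/a)=1, i.e. a is a unitary divisor of 1600.
Complemented elements: 1, 25, 64, 1600
Count: 4


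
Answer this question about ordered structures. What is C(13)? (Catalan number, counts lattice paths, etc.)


C(n) = C(2n, n) / (n+1).
C(26, 13) = 10400600
C(13) = 10400600 / 14 = 742900


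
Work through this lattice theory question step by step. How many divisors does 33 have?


Divisors of 33: [1, 3, 11, 33]
Count: 4


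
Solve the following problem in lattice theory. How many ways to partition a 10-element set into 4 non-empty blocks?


S(n,k) = k*S(n-1,k) + S(n-1,k-1).
S(9,4) = 7770, S(9,3) = 3025
S(10,4) = 4*7770 + 3025 = 31080 + 3025
S(10,4) = 34105


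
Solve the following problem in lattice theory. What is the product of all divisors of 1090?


Divisors of 1090: [1, 2, 5, 10, 109, 218, 545, 1090]
Product = n^(d(n)/2) = 1090^(8/2)
Product = 1411581610000


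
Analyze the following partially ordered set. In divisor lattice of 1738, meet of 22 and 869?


In a divisor lattice, meet = gcd (greatest common divisor).
By Euclidean algorithm or factoring: gcd(22,869) = 11


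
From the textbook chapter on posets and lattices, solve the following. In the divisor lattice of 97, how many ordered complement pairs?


Complement pair (a,b): a meet b = bottom, a join b = top.
Here: gcd(a,b)=1 and lcm(a,b)=97, i.e. a*b=97 with a,b coprime.
Pairs found: (1,97), (97,1)
Total ordered pairs: 2


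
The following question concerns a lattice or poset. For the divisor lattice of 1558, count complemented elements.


An element a is complemented if some b has a meet b = bottom, a join b = top.
a is complemented iff gcd(a, n/a)=1, i.e. a is a unitary divisor of 1558.
Complemented elements: 1, 2, 19, 38, 41, 82, ... (2 more)
Count: 8


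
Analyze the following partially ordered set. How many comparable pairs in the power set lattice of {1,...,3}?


A comparable pair {a,b} has a < b or b < a in the order.
Count unordered pairs where one element is strictly below the other.
Examples: {{},{1}}, {{},{2}}, {{},{3}}, {{},{1,2}}, ...
Total comparable pairs: 19


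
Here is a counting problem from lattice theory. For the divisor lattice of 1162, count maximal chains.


A maximal chain goes from the minimum element to a maximal element via cover relations.
Counting all min-to-max paths in the cover graph.
Total maximal chains: 6


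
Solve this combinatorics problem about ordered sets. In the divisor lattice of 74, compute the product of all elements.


Divisors of 74: [1, 2, 37, 74]
Product = n^(d(n)/2) = 74^(4/2)
Product = 5476


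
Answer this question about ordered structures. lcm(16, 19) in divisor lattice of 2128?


Join=lcm.
gcd(16,19)=1
lcm=304


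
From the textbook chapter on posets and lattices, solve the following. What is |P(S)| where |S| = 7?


Power set = 2^n.
2^7 = 128


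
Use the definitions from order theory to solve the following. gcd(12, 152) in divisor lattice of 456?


Meet=gcd.
gcd(12,152)=4


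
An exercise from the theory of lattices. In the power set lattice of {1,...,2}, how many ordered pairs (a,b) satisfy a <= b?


The order relation is {(a,b) : a <= b}, reflexive so it includes (a,a).
Examples: ({},{}), ({},{1,2}), ({},{1}), ({},{2}), ({1,2},{1,2}), ...
Total ordered pairs: 9


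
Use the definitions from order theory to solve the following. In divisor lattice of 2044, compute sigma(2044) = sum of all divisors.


sigma(n) = sum of divisors.
Divisors of 2044: [1, 2, 4, 7, 14, 28, 73, 146, 292, 511, 1022, 2044]
Sum = 4144


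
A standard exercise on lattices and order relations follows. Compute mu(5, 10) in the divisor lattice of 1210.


In a divisor lattice, mu(a,b) = mu(b/a) where mu is the classical Mobius function.
b/a = 10/5 = 2
Prime factorization of 2: primes [2]
2 is squarefree with 1 prime factor(s), so mu(2) = (-1)^1 = -1


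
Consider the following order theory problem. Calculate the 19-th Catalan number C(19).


C(n) = C(2n, n) / (n+1).
C(38, 19) = 35345263800
C(19) = 35345263800 / 20 = 1767263190


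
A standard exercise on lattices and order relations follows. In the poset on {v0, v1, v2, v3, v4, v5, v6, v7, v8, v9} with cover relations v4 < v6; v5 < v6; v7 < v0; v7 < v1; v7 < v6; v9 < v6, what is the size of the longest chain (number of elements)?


A chain is a totally ordered subset; we count the number of elements in a maximum chain.
Compute, for each element x, the size of the longest chain ending at x:
  v2: 1
  v3: 1
  v4: 1
  v5: 1
  v7: 1
  v8: 1
  ...
A maximum chain: v7 < v0
Number of elements in the longest chain: 2


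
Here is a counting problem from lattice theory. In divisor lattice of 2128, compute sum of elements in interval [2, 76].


Interval [2,76] in divisors of 2128: [2, 4, 38, 76]
Sum = 120


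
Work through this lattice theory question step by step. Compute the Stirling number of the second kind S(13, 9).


S(n,k) = k*S(n-1,k) + S(n-1,k-1).
S(12,9) = 22275, S(12,8) = 159027
S(13,9) = 9*22275 + 159027 = 200475 + 159027
S(13,9) = 359502


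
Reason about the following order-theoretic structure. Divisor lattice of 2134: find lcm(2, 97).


In a divisor lattice, join = lcm (least common multiple).
gcd(2,97) = 1
lcm(2,97) = 2*97/gcd = 194/1 = 194


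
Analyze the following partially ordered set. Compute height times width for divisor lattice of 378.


Height = length of longest chain minus 1; width = size of largest antichain.
A maximum chain: 1 | 7 | 21 | 63 | 189 | 378  (height 5).
A maximum antichain: {6, 9, 14, 21}  (width 4).
Product = 5 * 4 = 20


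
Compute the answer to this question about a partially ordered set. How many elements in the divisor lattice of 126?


Divisors of 126: [1, 2, 3, 6, 7, 9, 14, 18, 21, 42, 63, 126]
Count: 12


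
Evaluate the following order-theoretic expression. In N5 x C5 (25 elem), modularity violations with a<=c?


Modular law: if a <= c then a v (b ^ c) = (a v b) ^ c.
Check all triples (a,b,c) with a <= c among 25 elements.
  e.g. a=(a,0), b=(c,0), c=(b,0): lhs=(a,0) != rhs=(b,0)
  e.g. a=(a,0), b=(c,1), c=(b,0): lhs=(a,0) != rhs=(b,0)
Total violating triples: 75


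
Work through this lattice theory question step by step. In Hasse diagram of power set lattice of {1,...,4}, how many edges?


A cover relation a -< b holds when a < b with no c strictly between.
Cover relations:
  {} -< {1}
  {} -< {2}
  {} -< {3}
  {} -< {4}
  {1} -< {1,2}
  {1} -< {1,3}
  {1} -< {1,4}
  {2} -< {1,2}
  ...24 more
Total: 32


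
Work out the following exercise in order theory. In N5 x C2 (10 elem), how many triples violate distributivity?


Distributive law: a ^ (b v c) = (a ^ b) v (a ^ c).
Check all 10^3 = 1000 ordered triples (a,b,c).
  e.g. a=(b,0), b=(a,0), c=(c,0): lhs=(b,0) != rhs=(a,0)
  e.g. a=(b,0), b=(a,0), c=(c,1): lhs=(b,0) != rhs=(a,0)
Total violating triples: 16


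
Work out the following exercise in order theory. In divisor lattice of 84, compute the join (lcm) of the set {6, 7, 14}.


In a divisor lattice, join = lcm (least common multiple).
Compute lcm iteratively: start with first element, then lcm(current, next).
Elements: [6, 7, 14]
lcm(6,7) = 42
lcm(42,14) = 42
Final lcm = 42


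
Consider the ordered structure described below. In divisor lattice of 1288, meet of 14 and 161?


In a divisor lattice, meet = gcd (greatest common divisor).
By Euclidean algorithm or factoring: gcd(14,161) = 7


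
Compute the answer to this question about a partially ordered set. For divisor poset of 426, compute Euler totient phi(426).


phi(n) = n * prod_{p|n} (1 - 1/p).
Prime divisors of 426: [2, 3, 71]
phi(426) = 426 * (1 - 1/2) * (1 - 1/3) * (1 - 1/71)
phi(426) = 140


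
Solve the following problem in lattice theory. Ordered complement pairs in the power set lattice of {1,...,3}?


Complement pair (a,b): a meet b = bottom, a join b = top.
Here: A intersect B = {} and A union B = {1,...,3}.
Pairs found: ({},{1,2,3}), ({1},{2,3}), ({2},{1,3}), ({3},{1,2}), ... (4 more)
Total ordered pairs: 8


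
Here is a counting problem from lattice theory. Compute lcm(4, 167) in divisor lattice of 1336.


In a divisor lattice, join = lcm (least common multiple).
gcd(4,167) = 1
lcm(4,167) = 4*167/gcd = 668/1 = 668


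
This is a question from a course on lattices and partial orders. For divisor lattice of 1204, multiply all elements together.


Divisors of 1204: [1, 2, 4, 7, 14, 28, 43, 86, 172, 301, 602, 1204]
Product = n^(d(n)/2) = 1204^(12/2)
Product = 3046203561376976896


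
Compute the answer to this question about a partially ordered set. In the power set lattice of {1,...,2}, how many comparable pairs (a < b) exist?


A comparable pair {a,b} has a < b or b < a in the order.
Count unordered pairs where one element is strictly below the other.
Examples: {{},{1}}, {{},{2}}, {{},{1,2}}, {{1},{1,2}}, ...
Total comparable pairs: 5


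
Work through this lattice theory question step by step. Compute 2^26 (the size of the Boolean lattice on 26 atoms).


Power set = 2^n.
2^26 = 67108864


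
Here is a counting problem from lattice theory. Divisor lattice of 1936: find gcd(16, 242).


In a divisor lattice, meet = gcd (greatest common divisor).
By Euclidean algorithm or factoring: gcd(16,242) = 2


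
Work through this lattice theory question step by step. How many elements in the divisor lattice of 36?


Divisors of 36: [1, 2, 3, 4, 6, 9, 12, 18, 36]
Count: 9


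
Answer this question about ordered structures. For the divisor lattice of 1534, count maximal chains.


A maximal chain goes from the minimum element to a maximal element via cover relations.
Counting all min-to-max paths in the cover graph.
Total maximal chains: 6


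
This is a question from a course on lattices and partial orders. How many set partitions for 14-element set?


B(n) = number of set partitions of an n-element set.
B(n) satisfies the recurrence: B(n+1) = sum_k C(n,k)*B(k).
B(14) = 190899322


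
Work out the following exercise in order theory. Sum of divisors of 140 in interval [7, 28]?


Interval [7,28] in divisors of 140: [7, 14, 28]
Sum = 49


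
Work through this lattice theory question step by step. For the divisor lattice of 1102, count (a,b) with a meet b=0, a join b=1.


Complement pair (a,b): a meet b = bottom, a join b = top.
Here: gcd(a,b)=1 and lcm(a,b)=1102, i.e. a*b=1102 with a,b coprime.
Pairs found: (1,1102), (2,551), (19,58), (29,38), ... (4 more)
Total ordered pairs: 8


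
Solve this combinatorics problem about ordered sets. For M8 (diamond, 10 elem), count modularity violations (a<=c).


Modular law: if a <= c then a v (b ^ c) = (a v b) ^ c.
Check all triples (a,b,c) with a <= c among 10 elements.
This lattice is modular (diamonds M_m and their chain-products are modular).
Total violating triples: 0


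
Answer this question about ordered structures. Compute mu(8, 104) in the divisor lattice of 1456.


In a divisor lattice, mu(a,b) = mu(b/a) where mu is the classical Mobius function.
b/a = 104/8 = 13
Prime factorization of 13: primes [13]
13 is squarefree with 1 prime factor(s), so mu(13) = (-1)^1 = -1


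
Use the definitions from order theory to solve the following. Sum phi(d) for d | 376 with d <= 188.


Divisors of 376 up to 188: [1, 2, 4, 8, 47, 94, 188]
phi values: [1, 1, 2, 4, 46, 46, 92]
Sum = 192


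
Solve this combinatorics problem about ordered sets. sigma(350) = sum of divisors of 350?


sigma(n) = sum of divisors.
Divisors of 350: [1, 2, 5, 7, 10, 14, 25, 35, 50, 70, 175, 350]
Sum = 744


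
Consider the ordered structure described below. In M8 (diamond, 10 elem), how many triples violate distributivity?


Distributive law: a ^ (b v c) = (a ^ b) v (a ^ c).
Check all 10^3 = 1000 ordered triples (a,b,c).
  e.g. a=a1, b=a2, c=a3: lhs=a1 != rhs=0
  e.g. a=a1, b=a2, c=a4: lhs=a1 != rhs=0
Total violating triples: 336


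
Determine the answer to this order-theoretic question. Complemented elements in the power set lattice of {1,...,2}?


An element a is complemented if some b has a meet b = bottom, a join b = top.
every subset A has complement S\A, so all elements are complemented.
Complemented elements: {}, {1}, {2}, {1,2}
Count: 4


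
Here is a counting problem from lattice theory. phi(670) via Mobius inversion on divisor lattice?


phi(n) = n * prod_{p|n} (1 - 1/p).
Prime divisors of 670: [2, 5, 67]
phi(670) = 670 * (1 - 1/2) * (1 - 1/5) * (1 - 1/67)
phi(670) = 264


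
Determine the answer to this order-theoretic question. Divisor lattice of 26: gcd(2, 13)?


Meet=gcd.
gcd(2,13)=1


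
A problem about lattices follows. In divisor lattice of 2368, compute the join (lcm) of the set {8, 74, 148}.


In a divisor lattice, join = lcm (least common multiple).
Compute lcm iteratively: start with first element, then lcm(current, next).
Elements: [8, 74, 148]
lcm(8,74) = 296
lcm(296,148) = 296
Final lcm = 296


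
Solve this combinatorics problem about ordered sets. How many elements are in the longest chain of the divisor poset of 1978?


A chain is a totally ordered subset; we count the number of elements in a maximum chain.
Compute, for each element x, the size of the longest chain ending at x:
  1: 1
  2: 2
  23: 2
  43: 2
  46: 3
  86: 3
  ...
A maximum chain: 1 < 2 < 46 < 1978
Number of elements in the longest chain: 4


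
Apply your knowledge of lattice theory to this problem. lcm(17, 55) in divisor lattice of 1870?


Join=lcm.
gcd(17,55)=1
lcm=935


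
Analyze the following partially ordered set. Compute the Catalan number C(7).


C(n) = C(2n, n) / (n+1).
C(14, 7) = 3432
C(7) = 3432 / 8 = 429


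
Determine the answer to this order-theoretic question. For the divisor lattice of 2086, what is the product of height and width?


Height = length of longest chain minus 1; width = size of largest antichain.
A maximum chain: 1 | 149 | 1043 | 2086  (height 3).
A maximum antichain: {2, 7, 149}  (width 3).
Product = 3 * 3 = 9


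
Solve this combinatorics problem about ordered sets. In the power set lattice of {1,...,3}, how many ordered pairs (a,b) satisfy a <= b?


The order relation is {(a,b) : a <= b}, reflexive so it includes (a,a).
Examples: ({},{}), ({},{1,2}), ({},{1,2,3}), ({},{1,3}), ({},{1}), ...
Total ordered pairs: 27


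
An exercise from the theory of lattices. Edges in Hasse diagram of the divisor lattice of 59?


A cover relation a -< b holds when a < b with no c strictly between.
Cover relations:
  1 -< 59
Total: 1


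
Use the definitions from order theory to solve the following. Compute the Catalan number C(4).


C(n) = C(2n, n) / (n+1).
C(8, 4) = 70
C(4) = 70 / 5 = 14


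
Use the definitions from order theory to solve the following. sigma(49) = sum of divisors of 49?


sigma(n) = sum of divisors.
Divisors of 49: [1, 7, 49]
Sum = 57


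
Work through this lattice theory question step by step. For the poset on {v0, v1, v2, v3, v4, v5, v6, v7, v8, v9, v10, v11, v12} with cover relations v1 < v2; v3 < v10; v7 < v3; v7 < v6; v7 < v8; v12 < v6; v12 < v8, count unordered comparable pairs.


A comparable pair {a,b} has a < b or b < a in the order.
Count unordered pairs where one element is strictly below the other.
Examples: {v1,v2}, {v3,v7}, {v3,v10}, {v6,v7}, ...
Total comparable pairs: 8


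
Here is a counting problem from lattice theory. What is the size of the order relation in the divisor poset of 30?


The order relation is {(a,b) : a <= b}, reflexive so it includes (a,a).
Examples: (1,1), (1,10), (1,15), (1,2), (1,3), ...
Total ordered pairs: 27


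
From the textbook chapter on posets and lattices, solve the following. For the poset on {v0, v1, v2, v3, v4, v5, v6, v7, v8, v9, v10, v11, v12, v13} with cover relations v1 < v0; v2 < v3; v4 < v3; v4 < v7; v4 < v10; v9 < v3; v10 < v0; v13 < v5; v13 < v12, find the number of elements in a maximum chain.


A chain is a totally ordered subset; we count the number of elements in a maximum chain.
Compute, for each element x, the size of the longest chain ending at x:
  v1: 1
  v2: 1
  v4: 1
  v6: 1
  v8: 1
  v9: 1
  ...
A maximum chain: v4 < v10 < v0
Number of elements in the longest chain: 3


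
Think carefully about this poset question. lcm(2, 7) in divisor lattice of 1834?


Join=lcm.
gcd(2,7)=1
lcm=14


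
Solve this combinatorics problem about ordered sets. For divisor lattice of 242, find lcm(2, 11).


In a divisor lattice, join = lcm (least common multiple).
Compute lcm iteratively: start with first element, then lcm(current, next).
Elements: [2, 11]
lcm(2,11) = 22
Final lcm = 22


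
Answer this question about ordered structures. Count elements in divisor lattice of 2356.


Divisors of 2356: [1, 2, 4, 19, 31, 38, 62, 76, 124, 589, 1178, 2356]
Count: 12


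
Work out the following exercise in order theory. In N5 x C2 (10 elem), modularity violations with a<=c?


Modular law: if a <= c then a v (b ^ c) = (a v b) ^ c.
Check all triples (a,b,c) with a <= c among 10 elements.
  e.g. a=(a,0), b=(c,0), c=(b,0): lhs=(a,0) != rhs=(b,0)
  e.g. a=(a,0), b=(c,1), c=(b,0): lhs=(a,0) != rhs=(b,0)
Total violating triples: 6


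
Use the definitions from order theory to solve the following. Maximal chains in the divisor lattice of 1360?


A maximal chain goes from the minimum element to a maximal element via cover relations.
Counting all min-to-max paths in the cover graph.
Total maximal chains: 30


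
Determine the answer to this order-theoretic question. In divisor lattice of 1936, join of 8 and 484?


In a divisor lattice, join = lcm (least common multiple).
gcd(8,484) = 4
lcm(8,484) = 8*484/gcd = 3872/4 = 968


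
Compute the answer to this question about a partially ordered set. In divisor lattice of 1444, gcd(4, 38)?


Meet=gcd.
gcd(4,38)=2


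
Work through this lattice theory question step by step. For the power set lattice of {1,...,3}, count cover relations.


A cover relation a -< b holds when a < b with no c strictly between.
Cover relations:
  {} -< {1}
  {} -< {2}
  {} -< {3}
  {1} -< {1,2}
  {1} -< {1,3}
  {2} -< {1,2}
  {2} -< {2,3}
  {3} -< {1,3}
  ...4 more
Total: 12


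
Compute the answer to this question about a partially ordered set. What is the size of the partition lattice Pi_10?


B(n) = number of set partitions of an n-element set.
B(n) satisfies the recurrence: B(n+1) = sum_k C(n,k)*B(k).
B(10) = 115975


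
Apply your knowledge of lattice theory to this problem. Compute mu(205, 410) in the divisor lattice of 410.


In a divisor lattice, mu(a,b) = mu(b/a) where mu is the classical Mobius function.
b/a = 410/205 = 2
Prime factorization of 2: primes [2]
2 is squarefree with 1 prime factor(s), so mu(2) = (-1)^1 = -1


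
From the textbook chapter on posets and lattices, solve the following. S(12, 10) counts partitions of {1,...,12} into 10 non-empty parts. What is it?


S(n,k) = k*S(n-1,k) + S(n-1,k-1).
S(11,10) = 55, S(11,9) = 1155
S(12,10) = 10*55 + 1155 = 550 + 1155
S(12,10) = 1705


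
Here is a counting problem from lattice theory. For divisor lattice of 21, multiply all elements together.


Divisors of 21: [1, 3, 7, 21]
Product = n^(d(n)/2) = 21^(4/2)
Product = 441


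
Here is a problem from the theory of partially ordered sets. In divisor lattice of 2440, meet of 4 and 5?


In a divisor lattice, meet = gcd (greatest common divisor).
By Euclidean algorithm or factoring: gcd(4,5) = 1


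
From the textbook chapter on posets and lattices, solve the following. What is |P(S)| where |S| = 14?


Power set = 2^n.
2^14 = 16384


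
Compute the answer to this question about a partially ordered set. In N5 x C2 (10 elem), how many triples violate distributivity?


Distributive law: a ^ (b v c) = (a ^ b) v (a ^ c).
Check all 10^3 = 1000 ordered triples (a,b,c).
  e.g. a=(b,0), b=(a,0), c=(c,0): lhs=(b,0) != rhs=(a,0)
  e.g. a=(b,0), b=(a,0), c=(c,1): lhs=(b,0) != rhs=(a,0)
Total violating triples: 16


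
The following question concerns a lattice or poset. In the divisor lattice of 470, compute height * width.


Height = length of longest chain minus 1; width = size of largest antichain.
A maximum chain: 1 | 47 | 235 | 470  (height 3).
A maximum antichain: {2, 5, 47}  (width 3).
Product = 3 * 3 = 9


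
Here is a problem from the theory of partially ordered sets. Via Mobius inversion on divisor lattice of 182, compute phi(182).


phi(n) = n * prod_{p|n} (1 - 1/p).
Prime divisors of 182: [2, 7, 13]
phi(182) = 182 * (1 - 1/2) * (1 - 1/7) * (1 - 1/13)
phi(182) = 72


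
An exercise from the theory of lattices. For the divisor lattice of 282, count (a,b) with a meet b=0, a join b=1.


Complement pair (a,b): a meet b = bottom, a join b = top.
Here: gcd(a,b)=1 and lcm(a,b)=282, i.e. a*b=282 with a,b coprime.
Pairs found: (1,282), (2,141), (3,94), (6,47), ... (4 more)
Total ordered pairs: 8


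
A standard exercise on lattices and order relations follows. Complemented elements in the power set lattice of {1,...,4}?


An element a is complemented if some b has a meet b = bottom, a join b = top.
every subset A has complement S\A, so all elements are complemented.
Complemented elements: {}, {1}, {2}, {3}, {4}, {1,2}, ... (10 more)
Count: 16


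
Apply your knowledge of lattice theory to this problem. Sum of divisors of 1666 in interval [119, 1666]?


Interval [119,1666] in divisors of 1666: [119, 238, 833, 1666]
Sum = 2856


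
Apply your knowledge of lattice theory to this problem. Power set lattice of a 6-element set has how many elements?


Power set = 2^n.
2^6 = 64


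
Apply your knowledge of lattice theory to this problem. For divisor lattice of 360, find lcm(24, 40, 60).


In a divisor lattice, join = lcm (least common multiple).
Compute lcm iteratively: start with first element, then lcm(current, next).
Elements: [24, 40, 60]
lcm(24,40) = 120
lcm(120,60) = 120
Final lcm = 120


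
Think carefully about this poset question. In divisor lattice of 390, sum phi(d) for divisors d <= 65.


Divisors of 390 up to 65: [1, 2, 3, 5, 6, 10, 13, 15, 26, 30, 39, 65]
phi values: [1, 1, 2, 4, 2, 4, 12, 8, 12, 8, 24, 48]
Sum = 126


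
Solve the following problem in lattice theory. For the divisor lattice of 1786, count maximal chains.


A maximal chain goes from the minimum element to a maximal element via cover relations.
Counting all min-to-max paths in the cover graph.
Total maximal chains: 6


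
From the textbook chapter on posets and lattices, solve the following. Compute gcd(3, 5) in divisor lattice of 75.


In a divisor lattice, meet = gcd (greatest common divisor).
By Euclidean algorithm or factoring: gcd(3,5) = 1


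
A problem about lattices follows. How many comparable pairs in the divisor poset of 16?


A comparable pair {a,b} has a < b or b < a in the order.
Count unordered pairs where one element is strictly below the other.
Examples: {1,2}, {1,4}, {1,8}, {1,16}, ...
Total comparable pairs: 10


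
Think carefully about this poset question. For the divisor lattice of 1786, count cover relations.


A cover relation a -< b holds when a < b with no c strictly between.
Cover relations:
  1 -< 2
  1 -< 19
  1 -< 47
  2 -< 38
  2 -< 94
  19 -< 38
  19 -< 893
  38 -< 1786
  ...4 more
Total: 12


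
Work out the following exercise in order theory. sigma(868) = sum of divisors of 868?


sigma(n) = sum of divisors.
Divisors of 868: [1, 2, 4, 7, 14, 28, 31, 62, 124, 217, 434, 868]
Sum = 1792


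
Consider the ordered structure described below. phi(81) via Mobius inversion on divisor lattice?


phi(n) = n * prod_{p|n} (1 - 1/p).
Prime divisors of 81: [3]
phi(81) = 81 * (1 - 1/3)
phi(81) = 54


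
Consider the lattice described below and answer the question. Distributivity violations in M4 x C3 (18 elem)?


Distributive law: a ^ (b v c) = (a ^ b) v (a ^ c).
Check all 18^3 = 5832 ordered triples (a,b,c).
  e.g. a=(a1,0), b=(a2,0), c=(a3,0): lhs=(a1,0) != rhs=(0,0)
  e.g. a=(a1,0), b=(a2,0), c=(a3,1): lhs=(a1,0) != rhs=(0,0)
Total violating triples: 648


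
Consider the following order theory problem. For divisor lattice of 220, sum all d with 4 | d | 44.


Interval [4,44] in divisors of 220: [4, 44]
Sum = 48
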